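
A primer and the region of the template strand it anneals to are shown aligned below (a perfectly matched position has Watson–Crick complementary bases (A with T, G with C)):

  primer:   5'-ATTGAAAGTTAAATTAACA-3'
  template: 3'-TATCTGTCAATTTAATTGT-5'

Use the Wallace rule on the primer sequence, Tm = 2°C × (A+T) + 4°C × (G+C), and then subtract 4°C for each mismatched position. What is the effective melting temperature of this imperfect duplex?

Primer base counts: A=10, T=6, G=2, C=1 → A+T=16, G+C=3
Perfect-match Tm = 2(16) + 4(3) = 32 + 12 = 44°C
Mismatches (positions where the bases are not complementary): 2 (at positions 3, 6)
Effective Tm = 44 − 2×4 = 44 − 8 = 36°C

36°C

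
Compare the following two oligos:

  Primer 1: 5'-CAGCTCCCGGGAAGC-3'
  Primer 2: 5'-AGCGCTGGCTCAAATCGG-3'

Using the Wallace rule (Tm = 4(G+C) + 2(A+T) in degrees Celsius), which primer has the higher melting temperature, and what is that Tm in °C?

Primer 1: A+T=4, G+C=11 → Tm = 2(4)+4(11) = 52°C
Primer 2: A+T=7, G+C=11 → Tm = 2(7)+4(11) = 58°C
52°C vs 58°C → primer 2 is higher.

Primer 2, 58°C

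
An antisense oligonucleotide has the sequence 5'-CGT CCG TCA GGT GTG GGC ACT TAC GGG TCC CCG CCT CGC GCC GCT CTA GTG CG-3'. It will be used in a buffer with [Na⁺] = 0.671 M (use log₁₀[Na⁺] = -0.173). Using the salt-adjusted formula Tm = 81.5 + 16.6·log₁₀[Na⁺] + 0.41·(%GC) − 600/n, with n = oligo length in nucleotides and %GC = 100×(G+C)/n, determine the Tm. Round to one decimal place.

Length n = 53. C=20, T=11, A=4, G=18
G+C = 38, so %GC = 38/53 × 100 = 71.698%
Salt term: 16.6 × (-0.173) = -2.872
GC term: 0.41 × 71.698 = 29.396; length term: −600/53 = −11.321
Tm = 81.5 + (-2.872) + 29.396 − 11.321 = 96.703 → 96.7°C

96.7°C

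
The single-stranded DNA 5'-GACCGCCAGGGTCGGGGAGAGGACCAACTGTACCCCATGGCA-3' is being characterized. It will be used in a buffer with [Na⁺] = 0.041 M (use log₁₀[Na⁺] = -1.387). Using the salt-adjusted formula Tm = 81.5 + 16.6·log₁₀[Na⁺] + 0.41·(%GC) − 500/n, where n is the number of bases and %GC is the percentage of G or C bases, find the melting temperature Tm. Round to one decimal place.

Length n = 42. T=4, A=10, C=13, G=15
G+C = 28, so %GC = 28/42 × 100 = 66.667%
Salt term: 16.6 × (-1.387) = -23.024
GC term: 0.41 × 66.667 = 27.333; length term: −500/42 = −11.905
Tm = 81.5 + (-23.024) + 27.333 − 11.905 = 73.904 → 73.9°C

73.9°C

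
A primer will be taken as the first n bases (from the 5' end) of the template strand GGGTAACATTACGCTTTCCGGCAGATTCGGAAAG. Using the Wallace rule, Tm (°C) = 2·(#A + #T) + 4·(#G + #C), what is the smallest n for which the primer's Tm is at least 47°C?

n = 17

First 16 bases: GGGTAACATTACGCTT → Tm = 46°C (< 47°C)
First 17 bases: GGGTAACATTACGCTTT → Tm = 48°C (≥ 47°C)
Since every base adds ≥2°C, Tm only increases with n, so the threshold is first crossed at n = 17.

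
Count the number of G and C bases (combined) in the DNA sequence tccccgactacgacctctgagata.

Scanning the sequence gives G=4, C=9, T=5, A=6.
G+C = 4 + 9 = 13

13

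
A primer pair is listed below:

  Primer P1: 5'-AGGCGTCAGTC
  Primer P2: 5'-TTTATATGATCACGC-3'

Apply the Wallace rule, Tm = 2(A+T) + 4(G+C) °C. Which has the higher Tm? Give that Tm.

Primer P1: A+T=4, G+C=7 → Tm = 2(4)+4(7) = 36°C
Primer P2: A+T=10, G+C=5 → Tm = 2(10)+4(5) = 40°C
36°C vs 40°C → primer P2 is higher.

Primer P2, 40°C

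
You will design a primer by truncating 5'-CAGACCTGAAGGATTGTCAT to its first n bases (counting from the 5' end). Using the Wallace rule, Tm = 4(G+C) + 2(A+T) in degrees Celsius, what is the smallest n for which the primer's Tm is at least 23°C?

First 7 bases: CAGACCT → Tm = 22°C (< 23°C)
First 8 bases: CAGACCTG → Tm = 26°C (≥ 23°C)
Since every base adds ≥2°C, Tm only increases with n, so the threshold is first crossed at n = 8.

n = 8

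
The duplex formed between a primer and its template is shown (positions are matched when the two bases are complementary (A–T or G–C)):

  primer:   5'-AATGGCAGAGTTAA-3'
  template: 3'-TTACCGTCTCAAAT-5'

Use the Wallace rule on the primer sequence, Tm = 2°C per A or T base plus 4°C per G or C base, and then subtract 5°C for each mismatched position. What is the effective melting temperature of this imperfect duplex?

Primer base counts: A=6, T=3, G=4, C=1 → A+T=9, G+C=5
Perfect-match Tm = 2(9) + 4(5) = 18 + 20 = 38°C
Mismatches (positions where the bases are not complementary): 1 (at position 13)
Effective Tm = 38 − 1×5 = 38 − 5 = 33°C

33°C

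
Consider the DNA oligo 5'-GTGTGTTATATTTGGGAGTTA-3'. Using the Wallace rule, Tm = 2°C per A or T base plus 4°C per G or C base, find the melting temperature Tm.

56°C

Counting bases: A=4, T=10, C=0, G=7
So N_AT = 14 and N_GC = 7.
Tm = 2×14 + 4×7 = 56°C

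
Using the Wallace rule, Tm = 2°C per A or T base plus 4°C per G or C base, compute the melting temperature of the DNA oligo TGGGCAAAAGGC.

38°C

Counting bases: G=5, A=4, T=1, C=2
AT pairs contribute 5, GC pairs contribute 7.
Tm = 2×5 + 4×7 = 38°C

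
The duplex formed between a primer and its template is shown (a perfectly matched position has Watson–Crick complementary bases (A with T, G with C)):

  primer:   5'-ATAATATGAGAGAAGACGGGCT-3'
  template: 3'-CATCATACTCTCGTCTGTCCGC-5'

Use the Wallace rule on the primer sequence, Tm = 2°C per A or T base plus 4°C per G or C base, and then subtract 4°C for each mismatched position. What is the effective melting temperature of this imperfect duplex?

Primer base counts: A=9, T=4, G=7, C=2 → A+T=13, G+C=9
Perfect-match Tm = 2(13) + 4(9) = 26 + 36 = 62°C
Mismatches (positions where the bases are not complementary): 5 (at positions 1, 4, 13, 18, 22)
Effective Tm = 62 − 5×4 = 62 − 20 = 42°C

42°C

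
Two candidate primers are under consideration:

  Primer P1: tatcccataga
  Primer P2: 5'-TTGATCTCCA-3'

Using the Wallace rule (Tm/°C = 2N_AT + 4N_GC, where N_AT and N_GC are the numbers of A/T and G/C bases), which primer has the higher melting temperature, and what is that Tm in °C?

Primer P1: A+T=7, G+C=4 → Tm = 2(7)+4(4) = 30°C
Primer P2: A+T=6, G+C=4 → Tm = 2(6)+4(4) = 28°C
30°C vs 28°C → primer P1 is higher.

Primer P1, 30°C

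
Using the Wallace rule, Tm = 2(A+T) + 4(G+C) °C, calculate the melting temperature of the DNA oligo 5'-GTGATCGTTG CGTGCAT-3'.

52°C

C=3, T=6, G=6, A=2
AT pairs contribute 8, GC pairs contribute 9.
Tm = 2×8 + 4×9 = 52°C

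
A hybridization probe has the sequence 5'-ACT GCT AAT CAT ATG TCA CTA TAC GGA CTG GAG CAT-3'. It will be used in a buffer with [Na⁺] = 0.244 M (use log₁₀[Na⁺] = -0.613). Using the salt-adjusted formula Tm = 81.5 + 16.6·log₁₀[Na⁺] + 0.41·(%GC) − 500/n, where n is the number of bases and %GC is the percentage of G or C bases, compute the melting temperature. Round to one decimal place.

74.5°C

Length n = 36. Counting bases: C=8, A=11, T=10, G=7
G+C = 15, so %GC = 15/36 × 100 = 41.667%
Salt term: 16.6 × (-0.613) = -10.176
GC term: 0.41 × 41.667 = 17.083; length term: −500/36 = −13.889
Tm = 81.5 + (-10.176) + 17.083 − 13.889 = 74.518 → 74.5°C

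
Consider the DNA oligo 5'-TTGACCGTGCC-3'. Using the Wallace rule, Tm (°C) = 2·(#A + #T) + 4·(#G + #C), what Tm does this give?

A=1, G=3, C=4, T=3
A+T = 4, G+C = 7
Tm = 2(4) + 4(7) = 8 + 28 = 36°C

36°C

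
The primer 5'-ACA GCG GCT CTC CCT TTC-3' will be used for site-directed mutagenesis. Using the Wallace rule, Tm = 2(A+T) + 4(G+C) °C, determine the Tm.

Counting bases: T=5, C=8, G=3, A=2
So N_AT = 7 and N_GC = 11.
Tm = 2(7) + 4(11) = 14 + 44 = 58°C

58°C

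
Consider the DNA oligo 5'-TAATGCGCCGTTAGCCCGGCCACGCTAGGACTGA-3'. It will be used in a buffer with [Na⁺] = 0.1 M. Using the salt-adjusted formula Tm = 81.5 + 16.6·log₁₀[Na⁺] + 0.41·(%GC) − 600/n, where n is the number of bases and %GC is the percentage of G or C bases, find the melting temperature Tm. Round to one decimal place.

Length n = 34. Base counts: C=11, T=6, A=7, G=10
G+C = 21, so %GC = 21/34 × 100 = 61.765%
Salt term: 16.6 × (-1) = -16.6
GC term: 0.41 × 61.765 = 25.324; length term: −600/34 = −17.647
Tm = 81.5 + (-16.6) + 25.324 − 17.647 = 72.577 → 72.6°C

72.6°C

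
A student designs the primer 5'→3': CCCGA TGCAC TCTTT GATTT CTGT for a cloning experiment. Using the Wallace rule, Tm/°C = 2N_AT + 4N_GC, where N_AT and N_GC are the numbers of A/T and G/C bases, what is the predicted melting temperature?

Scanning the sequence gives C=7, A=3, G=4, T=10.
A+T = 13, G+C = 11
Tm = 4·11 + 2·13 = 44 + 26 = 70°C

70°C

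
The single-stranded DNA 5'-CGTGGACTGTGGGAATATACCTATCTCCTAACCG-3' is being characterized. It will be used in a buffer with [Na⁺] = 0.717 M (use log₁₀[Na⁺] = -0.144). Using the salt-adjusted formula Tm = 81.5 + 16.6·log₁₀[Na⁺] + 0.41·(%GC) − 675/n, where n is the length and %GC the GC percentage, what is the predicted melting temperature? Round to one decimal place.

79.8°C

Length n = 34. A=8, C=9, T=9, G=8
G+C = 17, so %GC = 17/34 × 100 = 50%
Salt term: 16.6 × (-0.144) = -2.39
GC term: 0.41 × 50 = 20.5; length term: −675/34 = −19.853
Tm = 81.5 + (-2.39) + 20.5 − 19.853 = 79.757 → 79.8°C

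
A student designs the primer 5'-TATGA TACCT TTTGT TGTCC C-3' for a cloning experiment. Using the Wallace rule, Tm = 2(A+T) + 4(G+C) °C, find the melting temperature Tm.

58°C

Scanning the sequence gives G=3, T=10, C=5, A=3.
So N_AT = 13 and N_GC = 8.
Tm = 2×13 + 4×8 = 58°C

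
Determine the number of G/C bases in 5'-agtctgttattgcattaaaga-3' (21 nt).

Counting bases: G=4, A=7, C=2, T=8
G+C = 4 + 2 = 6

6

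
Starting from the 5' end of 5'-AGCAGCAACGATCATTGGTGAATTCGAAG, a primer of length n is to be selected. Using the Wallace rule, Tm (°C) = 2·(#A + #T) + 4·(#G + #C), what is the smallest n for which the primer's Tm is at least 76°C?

n = 26

First 25 bases: AGCAGCAACGATCATTGGTGAATTC → Tm = 72°C (< 76°C)
First 26 bases: AGCAGCAACGATCATTGGTGAATTCG → Tm = 76°C (≥ 76°C)
Each additional base adds 2°C (A/T) or 4°C (G/C), so Tm is non-decreasing in n; n = 26 is the first length to reach 76°C.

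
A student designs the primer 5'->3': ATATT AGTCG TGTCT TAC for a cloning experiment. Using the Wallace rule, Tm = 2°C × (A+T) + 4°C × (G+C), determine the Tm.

Counting bases: C=3, G=3, T=8, A=4
AT pairs contribute 12, GC pairs contribute 6.
Tm = 4·6 + 2·12 = 24 + 24 = 48°C

48°C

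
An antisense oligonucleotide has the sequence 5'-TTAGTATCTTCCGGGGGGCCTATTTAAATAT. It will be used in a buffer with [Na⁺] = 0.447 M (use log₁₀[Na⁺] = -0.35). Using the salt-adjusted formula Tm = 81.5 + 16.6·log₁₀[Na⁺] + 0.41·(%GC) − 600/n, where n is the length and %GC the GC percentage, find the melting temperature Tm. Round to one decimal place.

72.2°C

Length n = 31. Base counts: C=5, A=7, G=7, T=12
G+C = 12, so %GC = 12/31 × 100 = 38.71%
Salt term: 16.6 × (-0.35) = -5.81
GC term: 0.41 × 38.71 = 15.871; length term: −600/31 = −19.355
Tm = 81.5 + (-5.81) + 15.871 − 19.355 = 72.206 → 72.2°C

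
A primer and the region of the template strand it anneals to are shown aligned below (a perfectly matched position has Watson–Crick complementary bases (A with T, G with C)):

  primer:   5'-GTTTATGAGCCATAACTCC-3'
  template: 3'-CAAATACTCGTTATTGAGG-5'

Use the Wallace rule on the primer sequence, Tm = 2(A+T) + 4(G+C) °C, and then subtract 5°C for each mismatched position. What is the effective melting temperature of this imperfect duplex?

49°C

Primer base counts: A=5, T=6, G=3, C=5 → A+T=11, G+C=8
Perfect-match Tm = 2(11) + 4(8) = 22 + 32 = 54°C
Mismatches (positions where the bases are not complementary): 1 (at position 11)
Effective Tm = 54 − 1×5 = 54 − 5 = 49°C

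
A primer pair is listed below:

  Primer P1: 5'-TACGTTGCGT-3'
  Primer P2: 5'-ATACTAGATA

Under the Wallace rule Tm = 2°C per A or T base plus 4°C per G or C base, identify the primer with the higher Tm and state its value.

Primer P1: A+T=5, G+C=5 → Tm = 2(5)+4(5) = 30°C
Primer P2: A+T=8, G+C=2 → Tm = 2(8)+4(2) = 24°C
30°C vs 24°C → primer P1 is higher.

Primer P1, 30°C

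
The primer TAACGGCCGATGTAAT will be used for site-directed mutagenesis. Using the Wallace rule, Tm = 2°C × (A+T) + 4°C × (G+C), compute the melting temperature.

46°C

Counting bases: G=4, C=3, A=5, T=4
A+T = 9, G+C = 7
Tm = 2×9 + 4×7 = 46°C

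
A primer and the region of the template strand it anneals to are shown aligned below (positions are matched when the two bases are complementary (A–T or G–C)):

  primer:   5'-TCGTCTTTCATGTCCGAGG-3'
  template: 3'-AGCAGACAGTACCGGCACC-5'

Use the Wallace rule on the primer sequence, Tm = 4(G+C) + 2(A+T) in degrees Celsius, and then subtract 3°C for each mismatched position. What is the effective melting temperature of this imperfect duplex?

Primer base counts: A=2, T=7, G=5, C=5 → A+T=9, G+C=10
Perfect-match Tm = 2(9) + 4(10) = 18 + 40 = 58°C
Mismatches (positions where the bases are not complementary): 3 (at positions 7, 13, 17)
Effective Tm = 58 − 3×3 = 58 − 9 = 49°C

49°C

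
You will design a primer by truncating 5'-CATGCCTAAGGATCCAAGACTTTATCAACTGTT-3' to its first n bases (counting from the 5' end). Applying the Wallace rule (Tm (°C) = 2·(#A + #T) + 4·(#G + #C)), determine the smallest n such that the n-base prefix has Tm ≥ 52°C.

n = 18

First 17 bases: CATGCCTAAGGATCCAA → Tm = 50°C (< 52°C)
First 18 bases: CATGCCTAAGGATCCAAG → Tm = 54°C (≥ 52°C)
Since every base adds ≥2°C, Tm only increases with n, so the threshold is first crossed at n = 18.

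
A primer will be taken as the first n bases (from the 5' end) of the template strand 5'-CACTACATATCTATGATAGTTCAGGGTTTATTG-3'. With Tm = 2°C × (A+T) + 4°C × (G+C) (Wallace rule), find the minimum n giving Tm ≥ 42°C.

n = 16

First 15 bases: CACTACATATCTATG → Tm = 40°C (< 42°C)
First 16 bases: CACTACATATCTATGA → Tm = 42°C (≥ 42°C)
Since every base adds ≥2°C, Tm only increases with n, so the threshold is first crossed at n = 16.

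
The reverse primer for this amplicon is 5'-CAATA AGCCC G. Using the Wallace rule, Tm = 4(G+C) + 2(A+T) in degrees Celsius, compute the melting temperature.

Counting bases: G=2, T=1, C=4, A=4
AT pairs contribute 5, GC pairs contribute 6.
Tm = 2(5) + 4(6) = 10 + 24 = 34°C

34°C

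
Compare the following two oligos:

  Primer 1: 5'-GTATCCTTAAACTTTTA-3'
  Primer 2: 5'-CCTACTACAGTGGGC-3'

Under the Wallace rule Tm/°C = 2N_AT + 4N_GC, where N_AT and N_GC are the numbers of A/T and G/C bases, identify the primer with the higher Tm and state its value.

Primer 1: A+T=13, G+C=4 → Tm = 2(13)+4(4) = 42°C
Primer 2: A+T=6, G+C=9 → Tm = 2(6)+4(9) = 48°C
42°C vs 48°C → primer 2 is higher.

Primer 2, 48°C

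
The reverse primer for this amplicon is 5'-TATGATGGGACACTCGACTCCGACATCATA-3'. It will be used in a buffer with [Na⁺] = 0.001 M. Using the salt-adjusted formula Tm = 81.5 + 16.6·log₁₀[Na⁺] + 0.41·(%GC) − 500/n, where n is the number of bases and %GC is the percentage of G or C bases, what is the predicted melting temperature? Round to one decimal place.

34.2°C

Length n = 30. Scanning the sequence gives T=7, A=9, G=6, C=8.
G+C = 14, so %GC = 14/30 × 100 = 46.667%
Salt term: 16.6 × (-3) = -49.8
GC term: 0.41 × 46.667 = 19.133; length term: −500/30 = −16.667
Tm = 81.5 + (-49.8) + 19.133 − 16.667 = 34.166 → 34.2°C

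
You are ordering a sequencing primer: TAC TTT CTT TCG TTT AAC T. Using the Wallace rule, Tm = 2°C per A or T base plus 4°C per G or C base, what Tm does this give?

Scanning the sequence gives C=4, G=1, T=11, A=3.
So N_AT = 14 and N_GC = 5.
Tm = 2(14) + 4(5) = 28 + 20 = 48°C

48°C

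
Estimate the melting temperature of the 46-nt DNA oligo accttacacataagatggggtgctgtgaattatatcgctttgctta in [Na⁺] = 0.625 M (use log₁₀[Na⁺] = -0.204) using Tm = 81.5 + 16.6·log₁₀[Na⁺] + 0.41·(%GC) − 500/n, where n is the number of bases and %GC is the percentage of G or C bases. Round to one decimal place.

83.3°C

Length n = 46. Counting bases: T=16, A=12, C=8, G=10
G+C = 18, so %GC = 18/46 × 100 = 39.13%
Salt term: 16.6 × (-0.204) = -3.386
GC term: 0.41 × 39.13 = 16.043; length term: −500/46 = −10.87
Tm = 81.5 + (-3.386) + 16.043 − 10.87 = 83.287 → 83.3°C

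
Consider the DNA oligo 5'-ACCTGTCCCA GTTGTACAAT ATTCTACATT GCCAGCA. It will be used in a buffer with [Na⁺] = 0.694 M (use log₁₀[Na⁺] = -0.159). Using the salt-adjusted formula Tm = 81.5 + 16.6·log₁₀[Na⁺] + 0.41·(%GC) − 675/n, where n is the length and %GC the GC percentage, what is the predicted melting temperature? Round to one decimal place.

Length n = 37. Scanning the sequence gives G=5, A=10, C=11, T=11.
G+C = 16, so %GC = 16/37 × 100 = 43.243%
Salt term: 16.6 × (-0.159) = -2.639
GC term: 0.41 × 43.243 = 17.73; length term: −675/37 = −18.243
Tm = 81.5 + (-2.639) + 17.73 − 18.243 = 78.348 → 78.3°C

78.3°C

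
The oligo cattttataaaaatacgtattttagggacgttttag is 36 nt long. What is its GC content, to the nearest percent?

25%

Scanning the sequence gives C=3, G=6, T=15, A=12.
G+C = 6 + 3 = 9 out of 36 bases
%GC = 9/36 × 100 = 25% ≈ 25%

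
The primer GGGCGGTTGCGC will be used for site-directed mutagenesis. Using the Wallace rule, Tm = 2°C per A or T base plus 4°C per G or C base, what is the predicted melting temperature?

44°C

Base counts: T=2, C=3, G=7, A=0
AT pairs contribute 2, GC pairs contribute 10.
Tm = 2×2 + 4×10 = 44°C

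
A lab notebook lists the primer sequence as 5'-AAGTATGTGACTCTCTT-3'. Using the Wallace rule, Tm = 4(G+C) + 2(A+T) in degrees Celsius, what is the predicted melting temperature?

46°C

Base counts: T=7, G=3, C=3, A=4
A+T = 11, G+C = 6
Tm = 2(11) + 4(6) = 22 + 24 = 46°C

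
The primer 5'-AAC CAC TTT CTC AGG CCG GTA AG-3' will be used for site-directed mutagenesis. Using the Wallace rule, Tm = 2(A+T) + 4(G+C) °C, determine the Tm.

Counting bases: C=7, A=6, T=5, G=5
AT pairs contribute 11, GC pairs contribute 12.
Tm = 2×11 + 4×12 = 70°C

70°C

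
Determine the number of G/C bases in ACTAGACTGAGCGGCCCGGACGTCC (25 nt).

17

Counting bases: G=8, C=9, A=5, T=3
G+C = 8 + 9 = 17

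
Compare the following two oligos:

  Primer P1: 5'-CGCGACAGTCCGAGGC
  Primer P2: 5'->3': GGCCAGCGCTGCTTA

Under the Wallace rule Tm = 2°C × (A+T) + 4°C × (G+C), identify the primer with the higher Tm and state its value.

Primer P1, 56°C

Primer P1: A+T=4, G+C=12 → Tm = 2(4)+4(12) = 56°C
Primer P2: A+T=5, G+C=10 → Tm = 2(5)+4(10) = 50°C
56°C vs 50°C → primer P1 is higher.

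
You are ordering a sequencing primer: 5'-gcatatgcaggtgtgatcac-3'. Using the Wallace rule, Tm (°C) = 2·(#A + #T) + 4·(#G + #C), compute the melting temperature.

Scanning the sequence gives T=5, C=4, A=5, G=6.
AT pairs contribute 10, GC pairs contribute 10.
Tm = 2×10 + 4×10 = 60°C

60°C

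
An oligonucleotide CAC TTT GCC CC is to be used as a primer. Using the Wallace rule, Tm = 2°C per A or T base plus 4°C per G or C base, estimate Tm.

36°C

Counting bases: T=3, A=1, C=6, G=1
So N_AT = 4 and N_GC = 7.
Tm = 2×4 + 4×7 = 36°C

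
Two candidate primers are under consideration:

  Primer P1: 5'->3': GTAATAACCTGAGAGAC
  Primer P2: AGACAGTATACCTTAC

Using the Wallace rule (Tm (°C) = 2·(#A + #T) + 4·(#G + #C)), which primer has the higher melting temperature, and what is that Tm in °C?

Primer P1, 48°C

Primer P1: A+T=10, G+C=7 → Tm = 2(10)+4(7) = 48°C
Primer P2: A+T=10, G+C=6 → Tm = 2(10)+4(6) = 44°C
48°C vs 44°C → primer P1 is higher.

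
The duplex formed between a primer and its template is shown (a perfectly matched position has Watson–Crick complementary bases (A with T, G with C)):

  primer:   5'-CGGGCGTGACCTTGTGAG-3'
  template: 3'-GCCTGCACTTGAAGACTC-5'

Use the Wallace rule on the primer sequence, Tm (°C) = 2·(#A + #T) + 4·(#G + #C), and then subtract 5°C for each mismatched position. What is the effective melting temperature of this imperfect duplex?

Primer base counts: A=2, T=4, G=8, C=4 → A+T=6, G+C=12
Perfect-match Tm = 2(6) + 4(12) = 12 + 48 = 60°C
Mismatches (positions where the bases are not complementary): 3 (at positions 4, 10, 14)
Effective Tm = 60 − 3×5 = 60 − 15 = 45°C

45°C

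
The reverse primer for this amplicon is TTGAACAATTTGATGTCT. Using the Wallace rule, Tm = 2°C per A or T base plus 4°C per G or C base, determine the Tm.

Scanning the sequence gives C=2, T=8, A=5, G=3.
AT pairs contribute 13, GC pairs contribute 5.
Tm = 2(13) + 4(5) = 26 + 20 = 46°C

46°C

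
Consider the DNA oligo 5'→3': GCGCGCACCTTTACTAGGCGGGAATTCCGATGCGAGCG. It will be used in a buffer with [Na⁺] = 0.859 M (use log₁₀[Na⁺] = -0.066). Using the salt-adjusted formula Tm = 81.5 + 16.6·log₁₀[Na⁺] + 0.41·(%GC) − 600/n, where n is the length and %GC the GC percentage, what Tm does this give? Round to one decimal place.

Length n = 38. Counting bases: G=13, C=11, A=7, T=7
G+C = 24, so %GC = 24/38 × 100 = 63.158%
Salt term: 16.6 × (-0.066) = -1.096
GC term: 0.41 × 63.158 = 25.895; length term: −600/38 = −15.789
Tm = 81.5 + (-1.096) + 25.895 − 15.789 = 90.51 → 90.5°C

90.5°C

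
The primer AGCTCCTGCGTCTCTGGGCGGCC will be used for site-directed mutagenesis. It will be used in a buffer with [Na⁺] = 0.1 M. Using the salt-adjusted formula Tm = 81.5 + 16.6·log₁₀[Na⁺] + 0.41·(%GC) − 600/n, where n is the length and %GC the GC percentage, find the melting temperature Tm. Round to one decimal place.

Length n = 23. Base counts: C=9, T=5, G=8, A=1
G+C = 17, so %GC = 17/23 × 100 = 73.913%
Salt term: 16.6 × (-1) = -16.6
GC term: 0.41 × 73.913 = 30.304; length term: −600/23 = −26.087
Tm = 81.5 + (-16.6) + 30.304 − 26.087 = 69.117 → 69.1°C

69.1°C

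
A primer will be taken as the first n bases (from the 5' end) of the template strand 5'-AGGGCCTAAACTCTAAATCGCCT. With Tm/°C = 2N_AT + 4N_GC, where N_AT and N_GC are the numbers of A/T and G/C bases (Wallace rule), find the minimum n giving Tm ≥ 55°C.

First 19 bases: AGGGCCTAAACTCTAAATC → Tm = 54°C (< 55°C)
First 20 bases: AGGGCCTAAACTCTAAATCG → Tm = 58°C (≥ 55°C)
Each additional base adds 2°C (A/T) or 4°C (G/C), so Tm is non-decreasing in n; n = 20 is the first length to reach 55°C.

n = 20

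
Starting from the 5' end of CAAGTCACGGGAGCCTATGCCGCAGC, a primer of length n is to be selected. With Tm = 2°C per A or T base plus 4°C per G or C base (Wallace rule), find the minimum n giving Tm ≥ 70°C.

n = 22

First 21 bases: CAAGTCACGGGAGCCTATGCC → Tm = 68°C (< 70°C)
First 22 bases: CAAGTCACGGGAGCCTATGCCG → Tm = 72°C (≥ 70°C)
Since every base adds ≥2°C, Tm only increases with n, so the threshold is first crossed at n = 22.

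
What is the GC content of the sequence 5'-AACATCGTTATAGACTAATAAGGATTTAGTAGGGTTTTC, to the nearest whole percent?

Base counts: A=13, G=8, T=14, C=4
G+C = 8 + 4 = 12 out of 39 bases
%GC = 12/39 × 100 = 30.77% ≈ 31%

31%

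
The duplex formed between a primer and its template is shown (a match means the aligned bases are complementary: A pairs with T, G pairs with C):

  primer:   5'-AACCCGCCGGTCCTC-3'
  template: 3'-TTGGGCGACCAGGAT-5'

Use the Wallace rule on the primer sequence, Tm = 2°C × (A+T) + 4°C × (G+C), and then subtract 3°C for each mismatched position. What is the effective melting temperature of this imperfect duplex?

Primer base counts: A=2, T=2, G=3, C=8 → A+T=4, G+C=11
Perfect-match Tm = 2(4) + 4(11) = 8 + 44 = 52°C
Mismatches (positions where the bases are not complementary): 2 (at positions 8, 15)
Effective Tm = 52 − 2×3 = 52 − 6 = 46°C

46°C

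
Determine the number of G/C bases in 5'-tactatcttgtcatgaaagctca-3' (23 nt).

Counting bases: T=8, A=7, C=5, G=3
G+C = 3 + 5 = 8

8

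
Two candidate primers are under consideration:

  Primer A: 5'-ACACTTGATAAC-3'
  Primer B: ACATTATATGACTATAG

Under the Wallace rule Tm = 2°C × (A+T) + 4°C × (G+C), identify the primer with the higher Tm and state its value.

Primer B, 42°C

Primer A: A+T=8, G+C=4 → Tm = 2(8)+4(4) = 32°C
Primer B: A+T=13, G+C=4 → Tm = 2(13)+4(4) = 42°C
32°C vs 42°C → primer B is higher.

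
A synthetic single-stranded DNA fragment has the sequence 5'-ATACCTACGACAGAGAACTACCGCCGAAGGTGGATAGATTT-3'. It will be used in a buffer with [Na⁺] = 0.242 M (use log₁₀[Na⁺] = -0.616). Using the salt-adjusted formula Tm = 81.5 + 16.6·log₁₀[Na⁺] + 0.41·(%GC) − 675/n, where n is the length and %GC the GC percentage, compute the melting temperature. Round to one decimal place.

Length n = 41. Counting bases: A=14, G=10, C=9, T=8
G+C = 19, so %GC = 19/41 × 100 = 46.341%
Salt term: 16.6 × (-0.616) = -10.226
GC term: 0.41 × 46.341 = 19; length term: −675/41 = −16.463
Tm = 81.5 + (-10.226) + 19 − 16.463 = 73.811 → 73.8°C

73.8°C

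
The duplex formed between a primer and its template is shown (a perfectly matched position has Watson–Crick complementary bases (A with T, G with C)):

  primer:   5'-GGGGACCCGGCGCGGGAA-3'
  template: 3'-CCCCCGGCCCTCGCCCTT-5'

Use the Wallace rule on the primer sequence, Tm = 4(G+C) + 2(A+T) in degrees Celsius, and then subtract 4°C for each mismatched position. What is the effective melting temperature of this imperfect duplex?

54°C

Primer base counts: A=3, T=0, G=10, C=5 → A+T=3, G+C=15
Perfect-match Tm = 2(3) + 4(15) = 6 + 60 = 66°C
Mismatches (positions where the bases are not complementary): 3 (at positions 5, 8, 11)
Effective Tm = 66 − 3×4 = 66 − 12 = 54°C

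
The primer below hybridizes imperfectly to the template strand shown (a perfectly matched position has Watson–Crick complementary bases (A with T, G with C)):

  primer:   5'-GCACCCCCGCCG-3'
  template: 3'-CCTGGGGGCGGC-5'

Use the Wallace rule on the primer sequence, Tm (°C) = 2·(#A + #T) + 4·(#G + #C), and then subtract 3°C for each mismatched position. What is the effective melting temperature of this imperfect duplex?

43°C

Primer base counts: A=1, T=0, G=3, C=8 → A+T=1, G+C=11
Perfect-match Tm = 2(1) + 4(11) = 2 + 44 = 46°C
Mismatches (positions where the bases are not complementary): 1 (at position 2)
Effective Tm = 46 − 1×3 = 46 − 3 = 43°C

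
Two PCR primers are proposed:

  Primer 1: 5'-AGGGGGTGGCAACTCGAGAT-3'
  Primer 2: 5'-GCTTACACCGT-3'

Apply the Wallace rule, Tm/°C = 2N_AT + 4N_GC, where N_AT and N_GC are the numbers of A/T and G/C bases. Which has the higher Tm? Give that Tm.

Primer 1, 64°C

Primer 1: A+T=8, G+C=12 → Tm = 2(8)+4(12) = 64°C
Primer 2: A+T=5, G+C=6 → Tm = 2(5)+4(6) = 34°C
64°C vs 34°C → primer 1 is higher.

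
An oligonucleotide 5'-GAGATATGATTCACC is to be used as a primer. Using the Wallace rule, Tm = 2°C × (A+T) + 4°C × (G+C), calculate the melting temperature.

42°C

C=3, T=4, G=3, A=5
So N_AT = 9 and N_GC = 6.
Tm = 2×9 + 4×6 = 42°C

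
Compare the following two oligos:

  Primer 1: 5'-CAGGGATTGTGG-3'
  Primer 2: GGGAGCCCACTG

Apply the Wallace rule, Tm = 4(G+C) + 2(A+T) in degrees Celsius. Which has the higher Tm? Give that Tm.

Primer 2, 42°C

Primer 1: A+T=5, G+C=7 → Tm = 2(5)+4(7) = 38°C
Primer 2: A+T=3, G+C=9 → Tm = 2(3)+4(9) = 42°C
38°C vs 42°C → primer 2 is higher.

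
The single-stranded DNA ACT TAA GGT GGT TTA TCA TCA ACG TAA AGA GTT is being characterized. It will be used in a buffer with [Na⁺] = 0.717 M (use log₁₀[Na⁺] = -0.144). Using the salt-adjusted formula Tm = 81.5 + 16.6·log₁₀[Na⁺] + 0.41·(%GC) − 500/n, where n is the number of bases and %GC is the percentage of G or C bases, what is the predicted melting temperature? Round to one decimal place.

77.6°C

Length n = 33. A=11, G=7, T=11, C=4
G+C = 11, so %GC = 11/33 × 100 = 33.333%
Salt term: 16.6 × (-0.144) = -2.39
GC term: 0.41 × 33.333 = 13.667; length term: −500/33 = −15.152
Tm = 81.5 + (-2.39) + 13.667 − 15.152 = 77.625 → 77.6°C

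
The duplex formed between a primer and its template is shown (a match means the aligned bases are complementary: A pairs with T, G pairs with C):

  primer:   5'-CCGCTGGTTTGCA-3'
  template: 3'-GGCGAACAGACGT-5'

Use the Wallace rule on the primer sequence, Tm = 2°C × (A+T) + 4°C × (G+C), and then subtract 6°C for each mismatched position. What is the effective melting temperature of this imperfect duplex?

30°C

Primer base counts: A=1, T=4, G=4, C=4 → A+T=5, G+C=8
Perfect-match Tm = 2(5) + 4(8) = 10 + 32 = 42°C
Mismatches (positions where the bases are not complementary): 2 (at positions 6, 9)
Effective Tm = 42 − 2×6 = 42 − 12 = 30°C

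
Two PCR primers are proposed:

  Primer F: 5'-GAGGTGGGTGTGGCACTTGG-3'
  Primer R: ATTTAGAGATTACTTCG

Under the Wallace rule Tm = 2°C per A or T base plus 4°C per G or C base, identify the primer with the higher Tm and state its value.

Primer F: A+T=7, G+C=13 → Tm = 2(7)+4(13) = 66°C
Primer R: A+T=12, G+C=5 → Tm = 2(12)+4(5) = 44°C
66°C vs 44°C → primer F is higher.

Primer F, 66°C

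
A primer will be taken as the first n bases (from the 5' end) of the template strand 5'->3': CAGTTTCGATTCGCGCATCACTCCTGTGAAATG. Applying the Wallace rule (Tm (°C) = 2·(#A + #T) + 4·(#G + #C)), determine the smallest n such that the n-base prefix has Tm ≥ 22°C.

First 7 bases: CAGTTTC → Tm = 20°C (< 22°C)
First 8 bases: CAGTTTCG → Tm = 24°C (≥ 22°C)
Since every base adds ≥2°C, Tm only increases with n, so the threshold is first crossed at n = 8.

n = 8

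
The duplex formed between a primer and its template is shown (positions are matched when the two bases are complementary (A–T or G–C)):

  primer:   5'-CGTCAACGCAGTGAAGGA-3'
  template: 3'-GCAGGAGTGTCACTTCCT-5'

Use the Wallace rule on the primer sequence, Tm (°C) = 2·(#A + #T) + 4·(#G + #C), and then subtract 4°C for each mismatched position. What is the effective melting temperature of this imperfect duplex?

44°C

Primer base counts: A=6, T=2, G=6, C=4 → A+T=8, G+C=10
Perfect-match Tm = 2(8) + 4(10) = 16 + 40 = 56°C
Mismatches (positions where the bases are not complementary): 3 (at positions 5, 6, 8)
Effective Tm = 56 − 3×4 = 56 − 12 = 44°C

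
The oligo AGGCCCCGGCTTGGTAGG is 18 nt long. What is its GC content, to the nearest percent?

G=8, T=3, C=5, A=2
G+C = 8 + 5 = 13 out of 18 bases
%GC = 13/18 × 100 = 72.22% ≈ 72%

72%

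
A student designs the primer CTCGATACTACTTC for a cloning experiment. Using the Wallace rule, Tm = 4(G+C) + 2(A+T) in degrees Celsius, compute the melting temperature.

G=1, T=5, A=3, C=5
A+T = 8, G+C = 6
Tm = 4·6 + 2·8 = 24 + 16 = 40°C

40°C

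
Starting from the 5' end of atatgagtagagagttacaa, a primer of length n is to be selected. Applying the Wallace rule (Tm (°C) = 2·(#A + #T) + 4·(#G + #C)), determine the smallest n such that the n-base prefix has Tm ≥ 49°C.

First 18 bases: ATATGAGTAGAGAGTTAC → Tm = 48°C (< 49°C)
First 19 bases: ATATGAGTAGAGAGTTACA → Tm = 50°C (≥ 49°C)
Each additional base adds 2°C (A/T) or 4°C (G/C), so Tm is non-decreasing in n; n = 19 is the first length to reach 49°C.

n = 19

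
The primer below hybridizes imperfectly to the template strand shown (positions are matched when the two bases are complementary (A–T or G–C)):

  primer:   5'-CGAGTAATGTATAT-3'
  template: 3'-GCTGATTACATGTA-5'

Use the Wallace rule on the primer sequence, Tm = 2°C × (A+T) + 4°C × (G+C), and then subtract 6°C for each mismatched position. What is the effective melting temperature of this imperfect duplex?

24°C

Primer base counts: A=5, T=5, G=3, C=1 → A+T=10, G+C=4
Perfect-match Tm = 2(10) + 4(4) = 20 + 16 = 36°C
Mismatches (positions where the bases are not complementary): 2 (at positions 4, 12)
Effective Tm = 36 − 2×6 = 36 − 12 = 24°C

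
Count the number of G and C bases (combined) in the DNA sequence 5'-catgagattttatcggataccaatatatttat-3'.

Scanning the sequence gives T=13, G=4, C=4, A=11.
G+C = 4 + 4 = 8

8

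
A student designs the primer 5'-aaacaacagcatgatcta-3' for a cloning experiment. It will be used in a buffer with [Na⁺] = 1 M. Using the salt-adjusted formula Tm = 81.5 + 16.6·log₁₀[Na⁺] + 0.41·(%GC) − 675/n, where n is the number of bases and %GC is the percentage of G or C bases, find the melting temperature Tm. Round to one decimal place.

57.7°C

Length n = 18. G=2, A=9, C=4, T=3
G+C = 6, so %GC = 6/18 × 100 = 33.333%
Salt term: 16.6 × (0) = 0
GC term: 0.41 × 33.333 = 13.667; length term: −675/18 = −37.5
Tm = 81.5 + (0) + 13.667 − 37.5 = 57.667 → 57.7°C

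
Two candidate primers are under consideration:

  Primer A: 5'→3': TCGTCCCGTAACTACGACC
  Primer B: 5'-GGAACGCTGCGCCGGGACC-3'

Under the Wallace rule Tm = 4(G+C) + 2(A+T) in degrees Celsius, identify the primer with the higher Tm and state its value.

Primer B, 68°C

Primer A: A+T=8, G+C=11 → Tm = 2(8)+4(11) = 60°C
Primer B: A+T=4, G+C=15 → Tm = 2(4)+4(15) = 68°C
60°C vs 68°C → primer B is higher.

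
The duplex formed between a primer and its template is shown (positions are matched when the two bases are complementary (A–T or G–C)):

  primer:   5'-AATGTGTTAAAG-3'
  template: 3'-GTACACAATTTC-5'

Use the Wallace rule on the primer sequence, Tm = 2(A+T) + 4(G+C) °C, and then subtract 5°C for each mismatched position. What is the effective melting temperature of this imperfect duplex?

25°C

Primer base counts: A=5, T=4, G=3, C=0 → A+T=9, G+C=3
Perfect-match Tm = 2(9) + 4(3) = 18 + 12 = 30°C
Mismatches (positions where the bases are not complementary): 1 (at position 1)
Effective Tm = 30 − 1×5 = 30 − 5 = 25°C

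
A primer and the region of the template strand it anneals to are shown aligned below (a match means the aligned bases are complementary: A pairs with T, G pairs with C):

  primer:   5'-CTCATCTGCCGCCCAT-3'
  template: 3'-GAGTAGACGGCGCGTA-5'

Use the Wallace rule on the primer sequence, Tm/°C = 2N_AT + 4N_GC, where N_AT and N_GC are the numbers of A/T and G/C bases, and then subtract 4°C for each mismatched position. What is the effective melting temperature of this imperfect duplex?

48°C

Primer base counts: A=2, T=4, G=2, C=8 → A+T=6, G+C=10
Perfect-match Tm = 2(6) + 4(10) = 12 + 40 = 52°C
Mismatches (positions where the bases are not complementary): 1 (at position 13)
Effective Tm = 52 − 1×4 = 52 − 4 = 48°C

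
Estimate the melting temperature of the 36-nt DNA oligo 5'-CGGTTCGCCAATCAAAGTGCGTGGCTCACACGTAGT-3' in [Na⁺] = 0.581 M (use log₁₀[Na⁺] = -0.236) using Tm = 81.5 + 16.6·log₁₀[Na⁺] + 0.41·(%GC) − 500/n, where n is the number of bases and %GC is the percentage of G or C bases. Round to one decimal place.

86.5°C

Length n = 36. Base counts: G=10, A=8, T=8, C=10
G+C = 20, so %GC = 20/36 × 100 = 55.556%
Salt term: 16.6 × (-0.236) = -3.918
GC term: 0.41 × 55.556 = 22.778; length term: −500/36 = −13.889
Tm = 81.5 + (-3.918) + 22.778 − 13.889 = 86.471 → 86.5°C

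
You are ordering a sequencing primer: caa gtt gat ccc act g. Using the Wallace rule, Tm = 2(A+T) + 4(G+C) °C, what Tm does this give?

48°C

Counting bases: T=4, G=3, A=4, C=5
A+T = 8, G+C = 8
Tm = 4·8 + 2·8 = 32 + 16 = 48°C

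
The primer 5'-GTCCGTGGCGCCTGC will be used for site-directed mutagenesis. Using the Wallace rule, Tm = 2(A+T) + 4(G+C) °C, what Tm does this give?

Counting bases: G=6, T=3, C=6, A=0
So N_AT = 3 and N_GC = 12.
Tm = 2(3) + 4(12) = 6 + 48 = 54°C

54°C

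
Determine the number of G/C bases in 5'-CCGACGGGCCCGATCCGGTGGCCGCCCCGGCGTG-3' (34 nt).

29

Base counts: C=15, A=2, G=14, T=3
G+C = 14 + 15 = 29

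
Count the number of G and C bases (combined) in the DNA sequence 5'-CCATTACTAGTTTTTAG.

Base counts: C=3, A=4, G=2, T=8
Total G or C: 2 + 3 = 5

5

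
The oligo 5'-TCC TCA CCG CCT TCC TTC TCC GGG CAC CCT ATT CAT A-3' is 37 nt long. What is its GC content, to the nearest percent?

Counting bases: C=17, A=5, T=11, G=4
G+C = 4 + 17 = 21 out of 37 bases
%GC = 21/37 × 100 = 56.76% ≈ 57%

57%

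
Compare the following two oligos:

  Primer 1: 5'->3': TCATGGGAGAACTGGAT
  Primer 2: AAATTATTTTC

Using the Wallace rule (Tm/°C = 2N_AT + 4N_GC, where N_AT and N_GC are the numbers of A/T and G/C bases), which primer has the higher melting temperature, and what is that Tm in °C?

Primer 1, 50°C

Primer 1: A+T=9, G+C=8 → Tm = 2(9)+4(8) = 50°C
Primer 2: A+T=10, G+C=1 → Tm = 2(10)+4(1) = 24°C
50°C vs 24°C → primer 1 is higher.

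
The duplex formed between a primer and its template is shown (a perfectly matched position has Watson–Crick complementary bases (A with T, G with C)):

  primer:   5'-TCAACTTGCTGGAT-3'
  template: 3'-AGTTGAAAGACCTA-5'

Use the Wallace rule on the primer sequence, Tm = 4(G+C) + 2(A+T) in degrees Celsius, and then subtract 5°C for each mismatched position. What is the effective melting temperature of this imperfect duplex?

Primer base counts: A=3, T=5, G=3, C=3 → A+T=8, G+C=6
Perfect-match Tm = 2(8) + 4(6) = 16 + 24 = 40°C
Mismatches (positions where the bases are not complementary): 1 (at position 8)
Effective Tm = 40 − 1×5 = 40 − 5 = 35°C

35°C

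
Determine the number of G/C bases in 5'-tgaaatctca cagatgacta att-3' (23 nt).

T=7, A=9, G=3, C=4
G+C = 3 + 4 = 7

7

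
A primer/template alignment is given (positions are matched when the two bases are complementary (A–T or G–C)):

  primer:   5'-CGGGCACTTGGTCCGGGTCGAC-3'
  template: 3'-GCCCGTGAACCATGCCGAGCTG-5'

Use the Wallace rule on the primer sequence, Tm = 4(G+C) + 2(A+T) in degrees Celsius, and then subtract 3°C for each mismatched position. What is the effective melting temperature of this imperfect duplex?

Primer base counts: A=2, T=4, G=9, C=7 → A+T=6, G+C=16
Perfect-match Tm = 2(6) + 4(16) = 12 + 64 = 76°C
Mismatches (positions where the bases are not complementary): 2 (at positions 13, 17)
Effective Tm = 76 − 2×3 = 76 − 6 = 70°C

70°C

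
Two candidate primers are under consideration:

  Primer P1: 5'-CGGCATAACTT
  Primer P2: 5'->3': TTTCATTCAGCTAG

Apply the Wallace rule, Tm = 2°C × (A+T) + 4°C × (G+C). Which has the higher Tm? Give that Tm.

Primer P2, 38°C

Primer P1: A+T=6, G+C=5 → Tm = 2(6)+4(5) = 32°C
Primer P2: A+T=9, G+C=5 → Tm = 2(9)+4(5) = 38°C
32°C vs 38°C → primer P2 is higher.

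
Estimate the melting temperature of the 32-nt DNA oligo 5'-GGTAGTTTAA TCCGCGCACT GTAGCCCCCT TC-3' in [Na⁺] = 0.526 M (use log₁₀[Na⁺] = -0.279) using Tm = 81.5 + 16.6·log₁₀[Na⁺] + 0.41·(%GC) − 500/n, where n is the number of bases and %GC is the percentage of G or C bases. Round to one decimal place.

84.3°C

Length n = 32. Counting bases: T=9, C=11, G=7, A=5
G+C = 18, so %GC = 18/32 × 100 = 56.25%
Salt term: 16.6 × (-0.279) = -4.631
GC term: 0.41 × 56.25 = 23.062; length term: −500/32 = −15.625
Tm = 81.5 + (-4.631) + 23.062 − 15.625 = 84.306 → 84.3°C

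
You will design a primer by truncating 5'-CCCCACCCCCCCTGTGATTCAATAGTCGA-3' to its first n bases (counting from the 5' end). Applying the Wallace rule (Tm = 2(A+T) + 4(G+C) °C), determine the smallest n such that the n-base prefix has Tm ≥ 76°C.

First 23 bases: CCCCACCCCCCCTGTGATTCAAT → Tm = 74°C (< 76°C)
First 24 bases: CCCCACCCCCCCTGTGATTCAATA → Tm = 76°C (≥ 76°C)
Each additional base adds 2°C (A/T) or 4°C (G/C), so Tm is non-decreasing in n; n = 24 is the first length to reach 76°C.

n = 24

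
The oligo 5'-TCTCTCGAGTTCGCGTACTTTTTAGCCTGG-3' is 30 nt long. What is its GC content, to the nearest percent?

50%

Counting bases: C=8, G=7, A=3, T=12
G+C = 7 + 8 = 15 out of 30 bases
%GC = 15/30 × 100 = 50% ≈ 50%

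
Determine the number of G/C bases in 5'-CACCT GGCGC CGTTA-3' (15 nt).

Scanning the sequence gives T=3, G=4, C=6, A=2.
Total G or C: 4 + 6 = 10

10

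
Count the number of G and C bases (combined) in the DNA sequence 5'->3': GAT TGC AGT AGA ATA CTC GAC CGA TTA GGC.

14

Counting bases: A=9, T=7, C=6, G=8
Total G or C: 8 + 6 = 14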